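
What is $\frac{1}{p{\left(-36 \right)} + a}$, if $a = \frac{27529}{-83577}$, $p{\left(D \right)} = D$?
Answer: $- \frac{83577}{3036301} \approx -0.027526$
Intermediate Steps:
$a = - \frac{27529}{83577}$ ($a = 27529 \left(- \frac{1}{83577}\right) = - \frac{27529}{83577} \approx -0.32938$)
$\frac{1}{p{\left(-36 \right)} + a} = \frac{1}{-36 - \frac{27529}{83577}} = \frac{1}{- \frac{3036301}{83577}} = - \frac{83577}{3036301}$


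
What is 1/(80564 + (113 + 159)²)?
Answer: 1/154548 ≈ 6.4705e-6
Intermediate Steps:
1/(80564 + (113 + 159)²) = 1/(80564 + 272²) = 1/(80564 + 73984) = 1/154548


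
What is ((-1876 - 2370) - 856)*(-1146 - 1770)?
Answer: 14877432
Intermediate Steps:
((-1876 - 2370) - 856)*(-1146 - 1770) = (-4246 - 856)*(-2916) = -5102*(-2916) = 14877432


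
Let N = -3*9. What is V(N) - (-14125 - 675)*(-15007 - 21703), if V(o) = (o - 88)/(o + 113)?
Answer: -46724488115/86 ≈ -5.4331e+8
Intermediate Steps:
N = -27
V(o) = (-88 + o)/(113 + o)
V(N) - (-14125 - 675)*(-15007 - 21703) = (-88 - 27)/(113 - 27) - (-14125 - 675)*(-15007 - 21703) = -115/86 - (-14800)*(-36710) = (1/86)*(-115) - 1*543308000 = -115/86 - 543308000 = -46724488115/86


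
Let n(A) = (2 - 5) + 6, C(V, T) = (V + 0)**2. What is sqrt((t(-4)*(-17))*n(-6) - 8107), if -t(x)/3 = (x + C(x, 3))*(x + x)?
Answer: I*sqrt(22795) ≈ 150.98*I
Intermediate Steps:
C(V, T) = V**2
n(A) = 3 (n(A) = -3 + 6 = 3)
t(x) = -6*x*(x + x**2) (t(x) = -3*(x + x**2)*(x + x) = -3*(x + x**2)*2*x = -6*x*(x + x**2))
sqrt((t(-4)*(-17))*n(-6) - 8107) = sqrt((-6*(-4)**2*(1 - 4)*(-17))*3 - 8107) = sqrt((-6*16*(-3)*(-17))*3 - 8107) = sqrt((288*(-17))*3 - 8107) = sqrt(-4896*3 - 8107) = sqrt(-14688 - 8107) = sqrt(-22795) = I*sqrt(22795)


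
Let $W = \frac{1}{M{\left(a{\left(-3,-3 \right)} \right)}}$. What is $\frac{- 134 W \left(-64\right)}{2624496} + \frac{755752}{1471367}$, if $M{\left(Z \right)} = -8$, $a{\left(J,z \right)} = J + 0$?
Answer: $\frac{7286363219}{14197047081} \approx 0.51323$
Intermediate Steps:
$a{\left(J,z \right)} = J$
$W = - \frac{1}{8}$ ($W = \frac{1}{-8} = - \frac{1}{8} \approx -0.125$)
$\frac{- 134 W \left(-64\right)}{2624496} + \frac{755752}{1471367} = \frac{\left(-134\right) \left(- \frac{1}{8}\right) \left(-64\right)}{2624496} + \frac{755752}{1471367} = \frac{67}{4} \left(-64\right) \frac{1}{2624496} + 755752 \cdot \frac{1}{1471367} = \left(-1072\right) \frac{1}{2624496} + \frac{44456}{86551} = - \frac{67}{164031} + \frac{44456}{86551} = \frac{7286363219}{14197047081}$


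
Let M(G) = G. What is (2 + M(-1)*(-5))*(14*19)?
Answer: 1862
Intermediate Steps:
(2 + M(-1)*(-5))*(14*19) = (2 - 1*(-5))*(14*19) = (2 + 5)*266 = 7*266 = 1862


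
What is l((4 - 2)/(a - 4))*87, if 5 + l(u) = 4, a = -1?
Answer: -87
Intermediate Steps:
l(u) = -1 (l(u) = -5 + 4 = -1)
l((4 - 2)/(a - 4))*87 = -1*87 = -87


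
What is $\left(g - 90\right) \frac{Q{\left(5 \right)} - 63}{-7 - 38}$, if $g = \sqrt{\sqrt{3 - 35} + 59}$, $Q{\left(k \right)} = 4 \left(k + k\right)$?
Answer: $-46 + \frac{23 \sqrt{59 + 4 i \sqrt{2}}}{45} \approx -42.07 + 0.18799 i$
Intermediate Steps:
$Q{\left(k \right)} = 8 k$ ($Q{\left(k \right)} = 4 \cdot 2 k = 8 k$)
$g = \sqrt{59 + 4 i \sqrt{2}}$ ($g = \sqrt{\sqrt{-32} + 59} = \sqrt{4 i \sqrt{2} + 59} = \sqrt{59 + 4 i \sqrt{2}} \approx 7.6899 + 0.36781 i$)
$\left(g - 90\right) \frac{Q{\left(5 \right)} - 63}{-7 - 38} = \left(\sqrt{59 + 4 i \sqrt{2}} - 90\right) \frac{8 \cdot 5 - 63}{-7 - 38} = \left(-90 + \sqrt{59 + 4 i \sqrt{2}}\right) \frac{40 - 63}{-45} = \left(-90 + \sqrt{59 + 4 i \sqrt{2}}\right) \left(\left(-23\right) \left(- \frac{1}{45}\right)\right) = \left(-90 + \sqrt{59 + 4 i \sqrt{2}}\right) \frac{23}{45} = -46 + \frac{23 \sqrt{59 + 4 i \sqrt{2}}}{45}$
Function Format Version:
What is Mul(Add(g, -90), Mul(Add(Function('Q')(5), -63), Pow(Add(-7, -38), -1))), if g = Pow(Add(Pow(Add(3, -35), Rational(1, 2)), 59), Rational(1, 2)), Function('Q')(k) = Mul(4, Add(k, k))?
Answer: Add(-46, Mul(Rational(23, 45), Pow(Add(59, Mul(4, I, Pow(2, Rational(1, 2)))), Rational(1, 2)))) ≈ Add(-42.070, Mul(0.18799, I))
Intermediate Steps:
Function('Q')(k) = Mul(8, k) (Function('Q')(k) = Mul(4, Mul(2, k)) = Mul(8, k))
g = Pow(Add(59, Mul(4, I, Pow(2, Rational(1, 2)))), Rational(1, 2)) (g = Pow(Add(Pow(-32, Rational(1, 2)), 59), Rational(1, 2)) = Pow(Add(Mul(4, I, Pow(2, Rational(1, 2))), 59), Rational(1, 2)) = Pow(Add(59, Mul(4, I, Pow(2, Rational(1, 2)))), Rational(1, 2)) ≈ Add(7.6899, Mul(0.36781, I)))
Mul(Add(g, -90), Mul(Add(Function('Q')(5), -63), Pow(Add(-7, -38), -1))) = Mul(Add(Pow(Add(59, Mul(4, I, Pow(2, Rational(1, 2)))), Rational(1, 2)), -90), Mul(Add(Mul(8, 5), -63), Pow(Add(-7, -38), -1))) = Mul(Add(-90, Pow(Add(59, Mul(4, I, Pow(2, Rational(1, 2)))), Rational(1, 2))), Mul(Add(40, -63), Pow(-45, -1))) = Mul(Add(-90, Pow(Add(59, Mul(4, I, Pow(2, Rational(1, 2)))), Rational(1, 2))), Mul(-23, Rational(-1, 45))) = Mul(Add(-90, Pow(Add(59, Mul(4, I, Pow(2, Rational(1, 2)))), Rational(1, 2))), Rational(23, 45)) = Add(-46, Mul(Rational(23, 45), Pow(Add(59, Mul(4, I, Pow(2, Rational(1, 2)))), Rational(1, 2))))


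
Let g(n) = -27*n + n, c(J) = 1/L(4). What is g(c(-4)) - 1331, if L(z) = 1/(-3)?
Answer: -1253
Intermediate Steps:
L(z) = -⅓
c(J) = -3 (c(J) = 1/(-⅓) = -3)
g(n) = -26*n
g(c(-4)) - 1331 = -26*(-3) - 1331 = 78 - 1331 = -1253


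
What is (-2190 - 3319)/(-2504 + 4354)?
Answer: -5509/1850 ≈ -2.9778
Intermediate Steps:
(-2190 - 3319)/(-2504 + 4354) = -5509/1850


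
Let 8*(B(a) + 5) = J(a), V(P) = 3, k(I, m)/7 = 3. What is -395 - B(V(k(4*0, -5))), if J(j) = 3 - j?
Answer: -390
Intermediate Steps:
k(I, m) = 21 (k(I, m) = 7*3 = 21)
B(a) = -37/8 - a/8 (B(a) = -5 + (3 - a)/8 = -5 + (3/8 - a/8) = -37/8 - a/8)
-395 - B(V(k(4*0, -5))) = -395 - (-37/8 - ⅛*3) = -395 - (-37/8 - 3/8) = -395 - 1*(-5) = -395 + 5 = -390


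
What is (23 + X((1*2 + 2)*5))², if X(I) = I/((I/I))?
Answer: 1849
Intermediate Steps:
X(I) = I (X(I) = I/1 = I*1 = I)
(23 + X((1*2 + 2)*5))² = (23 + (1*2 + 2)*5)² = (23 + (2 + 2)*5)² = (23 + 4*5)² = (23 + 20)² = 43² = 1849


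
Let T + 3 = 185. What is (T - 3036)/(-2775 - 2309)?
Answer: 1427/2542 ≈ 0.56137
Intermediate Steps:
T = 182 (T = -3 + 185 = 182)
(T - 3036)/(-2775 - 2309) = (182 - 3036)/(-2775 - 2309) = -2854/(-5084) = -2854*(-1/5084) = 1427/2542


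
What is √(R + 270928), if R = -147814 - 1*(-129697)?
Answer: √252811 ≈ 502.80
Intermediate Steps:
R = -18117 (R = -147814 + 129697 = -18117)
√(R + 270928) = √(-18117 + 270928) = √252811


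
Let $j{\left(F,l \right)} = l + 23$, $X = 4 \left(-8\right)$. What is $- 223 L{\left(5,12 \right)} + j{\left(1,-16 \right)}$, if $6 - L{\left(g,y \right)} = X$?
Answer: $-8467$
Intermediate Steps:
$X = -32$
$L{\left(g,y \right)} = 38$ ($L{\left(g,y \right)} = 6 - -32 = 6 + 32 = 38$)
$j{\left(F,l \right)} = 23 + l$
$- 223 L{\left(5,12 \right)} + j{\left(1,-16 \right)} = \left(-223\right) 38 + \left(23 - 16\right) = -8474 + 7 = -8467$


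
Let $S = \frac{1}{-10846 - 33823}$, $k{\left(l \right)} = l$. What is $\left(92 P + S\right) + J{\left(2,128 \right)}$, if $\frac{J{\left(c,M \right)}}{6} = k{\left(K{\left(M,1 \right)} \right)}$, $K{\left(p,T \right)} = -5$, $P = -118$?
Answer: $- \frac{486266735}{44669} \approx -10886.0$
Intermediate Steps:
$J{\left(c,M \right)} = -30$ ($J{\left(c,M \right)} = 6 \left(-5\right) = -30$)
$S = - \frac{1}{44669}$ ($S = \frac{1}{-44669} = - \frac{1}{44669} \approx -2.2387 \cdot 10^{-5}$)
$\left(92 P + S\right) + J{\left(2,128 \right)} = \left(92 \left(-118\right) - \frac{1}{44669}\right) - 30 = \left(-10856 - \frac{1}{44669}\right) - 30 = - \frac{484926665}{44669} - 30 = - \frac{486266735}{44669}$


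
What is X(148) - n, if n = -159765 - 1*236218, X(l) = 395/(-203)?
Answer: 80384154/203 ≈ 3.9598e+5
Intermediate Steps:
X(l) = -395/203 (X(l) = 395*(-1/203) = -395/203)
n = -395983 (n = -159765 - 236218 = -395983)
X(148) - n = -395/203 - 1*(-395983) = -395/203 + 395983 = 80384154/203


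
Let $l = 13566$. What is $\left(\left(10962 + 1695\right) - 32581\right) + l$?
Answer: $-6358$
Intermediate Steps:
$\left(\left(10962 + 1695\right) - 32581\right) + l = \left(\left(10962 + 1695\right) - 32581\right) + 13566 = \left(12657 - 32581\right) + 13566 = -19924 + 13566 = -6358$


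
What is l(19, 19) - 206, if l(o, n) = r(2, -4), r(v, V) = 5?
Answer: -201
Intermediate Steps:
l(o, n) = 5
l(19, 19) - 206 = 5 - 206 = -201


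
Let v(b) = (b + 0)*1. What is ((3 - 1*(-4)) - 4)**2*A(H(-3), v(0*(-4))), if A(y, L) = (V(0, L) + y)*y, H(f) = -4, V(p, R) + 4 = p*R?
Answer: 288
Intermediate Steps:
V(p, R) = -4 + R*p (V(p, R) = -4 + p*R = -4 + R*p)
v(b) = b (v(b) = b*1 = b)
A(y, L) = y*(-4 + y) (A(y, L) = ((-4 + L*0) + y)*y = ((-4 + 0) + y)*y = (-4 + y)*y = y*(-4 + y))
((3 - 1*(-4)) - 4)**2*A(H(-3), v(0*(-4))) = ((3 - 1*(-4)) - 4)**2*(-4*(-4 - 4)) = ((3 + 4) - 4)**2*(-4*(-8)) = (7 - 4)**2*32 = 3**2*32 = 9*32 = 288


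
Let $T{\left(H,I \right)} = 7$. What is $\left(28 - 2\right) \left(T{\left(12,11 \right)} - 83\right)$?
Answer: $-1976$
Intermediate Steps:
$\left(28 - 2\right) \left(T{\left(12,11 \right)} - 83\right) = \left(28 - 2\right) \left(7 - 83\right) = 26 \left(-76\right) = -1976$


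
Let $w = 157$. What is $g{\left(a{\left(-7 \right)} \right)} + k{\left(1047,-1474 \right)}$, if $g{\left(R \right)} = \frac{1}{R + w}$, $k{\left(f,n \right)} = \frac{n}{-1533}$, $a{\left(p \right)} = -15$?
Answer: $\frac{210841}{217686} \approx 0.96856$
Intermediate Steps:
$k{\left(f,n \right)} = - \frac{n}{1533}$ ($k{\left(f,n \right)} = n \left(- \frac{1}{1533}\right) = - \frac{n}{1533}$)
$g{\left(R \right)} = \frac{1}{157 + R}$ ($g{\left(R \right)} = \frac{1}{R + 157} = \frac{1}{157 + R}$)
$g{\left(a{\left(-7 \right)} \right)} + k{\left(1047,-1474 \right)} = \frac{1}{157 - 15} - - \frac{1474}{1533} = \frac{1}{142} + \frac{1474}{1533} = \frac{210841}{217686}$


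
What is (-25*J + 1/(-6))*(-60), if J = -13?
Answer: -19490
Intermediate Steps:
(-25*J + 1/(-6))*(-60) = (-25*(-13) + 1/(-6))*(-60) = (325 + 1*(-⅙))*(-60) = (325 - ⅙)*(-60) = (1949/6)*(-60) = -19490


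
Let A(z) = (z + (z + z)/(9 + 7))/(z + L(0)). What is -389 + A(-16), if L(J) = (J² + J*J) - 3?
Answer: -7373/19 ≈ -388.05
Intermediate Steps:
L(J) = -3 + 2*J² (L(J) = (J² + J²) - 3 = 2*J² - 3 = -3 + 2*J²)
A(z) = 9*z/(8*(-3 + z)) (A(z) = (z + (z + z)/(9 + 7))/(z + (-3 + 2*0²)) = (z + (2*z)/16)/(z + (-3 + 2*0)) = (z + (2*z)*(1/16))/(z + (-3 + 0)) = (z + z/8)/(z - 3) = (9*z/8)/(-3 + z) = 9*z/(8*(-3 + z)))
-389 + A(-16) = -389 + (9/8)*(-16)/(-3 - 16) = -389 + (9/8)*(-16)/(-19) = -389 + (9/8)*(-16)*(-1/19) = -389 + 18/19 = -7373/19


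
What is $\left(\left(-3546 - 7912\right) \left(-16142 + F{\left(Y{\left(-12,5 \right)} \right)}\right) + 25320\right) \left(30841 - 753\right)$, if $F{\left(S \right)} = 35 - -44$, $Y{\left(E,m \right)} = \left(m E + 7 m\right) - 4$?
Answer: $5538453835312$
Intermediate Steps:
$Y{\left(E,m \right)} = -4 + 7 m + E m$ ($Y{\left(E,m \right)} = \left(E m + 7 m\right) - 4 = \left(7 m + E m\right) - 4 = -4 + 7 m + E m$)
$F{\left(S \right)} = 79$ ($F{\left(S \right)} = 35 + 44 = 79$)
$\left(\left(-3546 - 7912\right) \left(-16142 + F{\left(Y{\left(-12,5 \right)} \right)}\right) + 25320\right) \left(30841 - 753\right) = \left(\left(-3546 - 7912\right) \left(-16142 + 79\right) + 25320\right) \left(30841 - 753\right) = \left(\left(-11458\right) \left(-16063\right) + 25320\right) 30088 = \left(184049854 + 25320\right) 30088 = 184075174 \cdot 30088 = 5538453835312$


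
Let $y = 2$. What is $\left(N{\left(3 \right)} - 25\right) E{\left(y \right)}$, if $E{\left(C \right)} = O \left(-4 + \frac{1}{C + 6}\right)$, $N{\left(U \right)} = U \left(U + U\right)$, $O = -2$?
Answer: $- \frac{217}{4} \approx -54.25$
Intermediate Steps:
$N{\left(U \right)} = 2 U^{2}$ ($N{\left(U \right)} = U 2 U = 2 U^{2}$)
$E{\left(C \right)} = 8 - \frac{2}{6 + C}$ ($E{\left(C \right)} = - 2 \left(-4 + \frac{1}{C + 6}\right) = - 2 \left(-4 + \frac{1}{6 + C}\right) = 8 - \frac{2}{6 + C}$)
$\left(N{\left(3 \right)} - 25\right) E{\left(y \right)} = \left(2 \cdot 3^{2} - 25\right) \frac{2 \left(23 + 4 \cdot 2\right)}{6 + 2} = \left(2 \cdot 9 - 25\right) \frac{2 \left(23 + 8\right)}{8} = \left(18 - 25\right) 2 \cdot \frac{1}{8} \cdot 31 = \left(-7\right) \frac{31}{4} = - \frac{217}{4}$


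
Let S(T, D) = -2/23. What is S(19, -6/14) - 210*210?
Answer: -1014302/23 ≈ -44100.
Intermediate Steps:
S(T, D) = -2/23 (S(T, D) = -2*1/23 = -2/23)
S(19, -6/14) - 210*210 = -2/23 - 210*210 = -2/23 - 44100 = -1014302/23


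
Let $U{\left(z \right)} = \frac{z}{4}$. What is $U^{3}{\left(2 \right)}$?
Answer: $\frac{1}{8} \approx 0.125$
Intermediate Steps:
$U{\left(z \right)} = \frac{z}{4}$ ($U{\left(z \right)} = z \frac{1}{4} = \frac{z}{4}$)
$U^{3}{\left(2 \right)} = \left(\frac{1}{4} \cdot 2\right)^{3} = \left(\frac{1}{2}\right)^{3} = \frac{1}{8}$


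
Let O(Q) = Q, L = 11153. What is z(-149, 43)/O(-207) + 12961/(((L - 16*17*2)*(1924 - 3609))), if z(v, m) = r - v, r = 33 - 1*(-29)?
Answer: -3774553742/3700366155 ≈ -1.0200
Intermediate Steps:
r = 62 (r = 33 + 29 = 62)
z(v, m) = 62 - v
z(-149, 43)/O(-207) + 12961/(((L - 16*17*2)*(1924 - 3609))) = (62 - 1*(-149))/(-207) + 12961/(((11153 - 16*17*2)*(1924 - 3609))) = (62 + 149)*(-1/207) + 12961/(((11153 - 272*2)*(-1685))) = 211*(-1/207) + 12961/(((11153 - 544)*(-1685))) = -211/207 + 12961/((10609*(-1685))) = -211/207 + 12961/(-17876165) = -211/207 + 12961*(-1/17876165) = -211/207 - 12961/17876165 = -3774553742/3700366155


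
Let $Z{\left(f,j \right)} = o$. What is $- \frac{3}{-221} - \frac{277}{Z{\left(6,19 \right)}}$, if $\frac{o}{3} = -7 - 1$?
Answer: $\frac{61289}{5304} \approx 11.555$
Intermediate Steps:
$o = -24$ ($o = 3 \left(-7 - 1\right) = 3 \left(-8\right) = -24$)
$Z{\left(f,j \right)} = -24$
$- \frac{3}{-221} - \frac{277}{Z{\left(6,19 \right)}} = - \frac{3}{-221} - \frac{277}{-24} = \left(-3\right) \left(- \frac{1}{221}\right) - - \frac{277}{24} = \frac{3}{221} + \frac{277}{24} = \frac{61289}{5304}$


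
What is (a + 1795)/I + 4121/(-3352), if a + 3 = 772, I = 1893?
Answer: 793475/6345336 ≈ 0.12505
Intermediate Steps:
a = 769 (a = -3 + 772 = 769)
(a + 1795)/I + 4121/(-3352) = (769 + 1795)/1893 + 4121/(-3352) = 2564*(1/1893) + 4121*(-1/3352) = 2564/1893 - 4121/3352 = 793475/6345336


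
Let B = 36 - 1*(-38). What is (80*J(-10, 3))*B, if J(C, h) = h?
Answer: 17760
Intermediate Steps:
B = 74 (B = 36 + 38 = 74)
(80*J(-10, 3))*B = (80*3)*74 = 240*74 = 17760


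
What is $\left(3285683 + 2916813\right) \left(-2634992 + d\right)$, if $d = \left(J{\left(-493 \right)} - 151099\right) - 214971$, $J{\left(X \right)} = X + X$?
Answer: $-18620190711808$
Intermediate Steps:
$J{\left(X \right)} = 2 X$
$d = -367056$ ($d = \left(2 \left(-493\right) - 151099\right) - 214971 = \left(-986 - 151099\right) - 214971 = -152085 - 214971 = -367056$)
$\left(3285683 + 2916813\right) \left(-2634992 + d\right) = \left(3285683 + 2916813\right) \left(-2634992 - 367056\right) = 6202496 \left(-3002048\right) = -18620190711808$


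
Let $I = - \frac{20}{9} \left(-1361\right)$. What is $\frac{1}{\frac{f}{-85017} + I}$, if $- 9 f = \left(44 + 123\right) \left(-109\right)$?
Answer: $\frac{765153}{2314144537} \approx 0.00033064$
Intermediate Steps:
$f = \frac{18203}{9}$ ($f = - \frac{\left(44 + 123\right) \left(-109\right)}{9} = - \frac{167 \left(-109\right)}{9} = \left(- \frac{1}{9}\right) \left(-18203\right) = \frac{18203}{9} \approx 2022.6$)
$I = \frac{27220}{9}$ ($I = \left(-20\right) \frac{1}{9} \left(-1361\right) = \left(- \frac{20}{9}\right) \left(-1361\right) = \frac{27220}{9} \approx 3024.4$)
$\frac{1}{\frac{f}{-85017} + I} = \frac{1}{\frac{18203}{9 \left(-85017\right)} + \frac{27220}{9}} = \frac{1}{\frac{18203}{9} \left(- \frac{1}{85017}\right) + \frac{27220}{9}} = \frac{1}{- \frac{18203}{765153} + \frac{27220}{9}} = \frac{1}{\frac{2314144537}{765153}} = \frac{765153}{2314144537}$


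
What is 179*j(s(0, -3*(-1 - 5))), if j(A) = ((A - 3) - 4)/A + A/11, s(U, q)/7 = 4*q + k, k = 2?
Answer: 7005165/814 ≈ 8605.9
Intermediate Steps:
s(U, q) = 14 + 28*q (s(U, q) = 7*(4*q + 2) = 7*(2 + 4*q) = 14 + 28*q)
j(A) = A/11 + (-7 + A)/A (j(A) = ((-3 + A) - 4)/A + A*(1/11) = (-7 + A)/A + A/11 = A/11 + (-7 + A)/A)
179*j(s(0, -3*(-1 - 5))) = 179*(1 - 7/(14 + 28*(-3*(-1 - 5))) + (14 + 28*(-3*(-1 - 5)))/11) = 179*(1 - 7/(14 + 28*(-3*(-6))) + (14 + 28*(-3*(-6)))/11) = 179*(1 - 7/(14 + 28*18) + (14 + 28*18)/11) = 179*(1 - 7/(14 + 504) + (14 + 504)/11) = 179*(1 - 7/518 + (1/11)*518) = 179*(1 - 7*1/518 + 518/11) = 179*(1 - 1/74 + 518/11) = 179*(39135/814) = 7005165/814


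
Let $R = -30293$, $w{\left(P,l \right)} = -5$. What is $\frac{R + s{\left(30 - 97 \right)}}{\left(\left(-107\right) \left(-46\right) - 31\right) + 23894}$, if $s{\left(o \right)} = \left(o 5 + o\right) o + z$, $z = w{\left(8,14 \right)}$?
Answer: $- \frac{3364}{28785} \approx -0.11687$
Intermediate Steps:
$z = -5$
$s{\left(o \right)} = -5 + 6 o^{2}$ ($s{\left(o \right)} = \left(o 5 + o\right) o - 5 = \left(5 o + o\right) o - 5 = 6 o o - 5 = 6 o^{2} - 5 = -5 + 6 o^{2}$)
$\frac{R + s{\left(30 - 97 \right)}}{\left(\left(-107\right) \left(-46\right) - 31\right) + 23894} = \frac{-30293 - \left(5 - 6 \left(30 - 97\right)^{2}\right)}{\left(\left(-107\right) \left(-46\right) - 31\right) + 23894} = \frac{-30293 - \left(5 - 6 \left(-67\right)^{2}\right)}{\left(4922 - 31\right) + 23894} = \frac{-30293 + \left(-5 + 6 \cdot 4489\right)}{4891 + 23894} = \frac{-30293 + \left(-5 + 26934\right)}{28785} = \left(-30293 + 26929\right) \frac{1}{28785} = \left(-3364\right) \frac{1}{28785} = - \frac{3364}{28785}$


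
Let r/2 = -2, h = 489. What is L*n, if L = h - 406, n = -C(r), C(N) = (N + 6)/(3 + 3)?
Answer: -83/3 ≈ -27.667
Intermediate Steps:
r = -4 (r = 2*(-2) = -4)
C(N) = 1 + N/6 (C(N) = (6 + N)/6 = (6 + N)*(⅙) = 1 + N/6)
n = -⅓ (n = -(1 + (⅙)*(-4)) = -(1 - ⅔) = -1*⅓ = -⅓ ≈ -0.33333)
L = 83 (L = 489 - 406 = 83)
L*n = 83*(-⅓) = -83/3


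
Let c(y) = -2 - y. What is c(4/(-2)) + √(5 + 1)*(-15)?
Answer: -15*√6 ≈ -36.742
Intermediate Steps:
c(4/(-2)) + √(5 + 1)*(-15) = (-2 - 4/(-2)) + √(5 + 1)*(-15) = (-2 - 4*(-1)/2) + √6*(-15) = (-2 - 1*(-2)) - 15*√6 = (-2 + 2) - 15*√6 = 0 - 15*√6 = -15*√6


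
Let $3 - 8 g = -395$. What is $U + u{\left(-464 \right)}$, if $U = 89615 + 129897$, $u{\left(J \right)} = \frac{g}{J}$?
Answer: $\frac{407414073}{1856} \approx 2.1951 \cdot 10^{5}$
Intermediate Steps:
$g = \frac{199}{4}$ ($g = \frac{3}{8} - - \frac{395}{8} = \frac{3}{8} + \frac{395}{8} = \frac{199}{4} \approx 49.75$)
$u{\left(J \right)} = \frac{199}{4 J}$
$U = 219512$
$U + u{\left(-464 \right)} = 219512 + \frac{199}{4 \left(-464\right)} = 219512 + \frac{199}{4} \left(- \frac{1}{464}\right) = 219512 - \frac{199}{1856} = \frac{407414073}{1856}$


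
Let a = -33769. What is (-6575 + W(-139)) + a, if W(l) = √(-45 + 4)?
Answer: -40344 + I*√41 ≈ -40344.0 + 6.4031*I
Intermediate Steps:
W(l) = I*√41 (W(l) = √(-41) = I*√41)
(-6575 + W(-139)) + a = (-6575 + I*√41) - 33769 = -40344 + I*√41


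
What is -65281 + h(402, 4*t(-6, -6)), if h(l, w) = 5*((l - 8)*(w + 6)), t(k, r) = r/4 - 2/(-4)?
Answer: -61341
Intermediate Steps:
t(k, r) = ½ + r/4 (t(k, r) = r*(¼) - 2*(-¼) = r/4 + ½ = ½ + r/4)
h(l, w) = 5*(-8 + l)*(6 + w) (h(l, w) = 5*((-8 + l)*(6 + w)) = 5*(-8 + l)*(6 + w))
-65281 + h(402, 4*t(-6, -6)) = -65281 + (-240 - 160*(½ + (¼)*(-6)) + 30*402 + 5*402*(4*(½ + (¼)*(-6)))) = -65281 + (-240 - 160*(½ - 3/2) + 12060 + 5*402*(4*(½ - 3/2))) = -65281 + (-240 - 160*(-1) + 12060 + 5*402*(4*(-1))) = -65281 + (-240 - 40*(-4) + 12060 + 5*402*(-4)) = -65281 + (-240 + 160 + 12060 - 8040) = -65281 + 3940 = -61341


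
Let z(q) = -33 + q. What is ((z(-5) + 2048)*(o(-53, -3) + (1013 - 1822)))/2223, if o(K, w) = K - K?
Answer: -542030/741 ≈ -731.48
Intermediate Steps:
o(K, w) = 0
((z(-5) + 2048)*(o(-53, -3) + (1013 - 1822)))/2223 = (((-33 - 5) + 2048)*(0 + (1013 - 1822)))/2223 = ((-38 + 2048)*(0 - 809))*(1/2223) = (2010*(-809))*(1/2223) = -1626090*1/2223 = -542030/741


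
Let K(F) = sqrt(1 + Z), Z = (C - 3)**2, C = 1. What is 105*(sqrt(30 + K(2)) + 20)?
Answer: 2100 + 105*sqrt(30 + sqrt(5)) ≈ 2696.2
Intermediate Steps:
Z = 4 (Z = (1 - 3)**2 = (-2)**2 = 4)
K(F) = sqrt(5) (K(F) = sqrt(1 + 4) = sqrt(5))
105*(sqrt(30 + K(2)) + 20) = 105*(sqrt(30 + sqrt(5)) + 20) = 105*(20 + sqrt(30 + sqrt(5))) = 2100 + 105*sqrt(30 + sqrt(5))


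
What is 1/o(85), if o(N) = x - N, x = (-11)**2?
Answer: 1/36 ≈ 0.027778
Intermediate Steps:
x = 121
o(N) = 121 - N
1/o(85) = 1/(121 - 1*85) = 1/(121 - 85) = 1/36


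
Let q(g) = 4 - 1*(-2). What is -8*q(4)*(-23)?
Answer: 1104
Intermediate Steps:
q(g) = 6 (q(g) = 4 + 2 = 6)
-8*q(4)*(-23) = -8*6*(-23) = -48*(-23) = 1104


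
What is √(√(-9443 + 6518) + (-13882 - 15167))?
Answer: √(-29049 + 15*I*√13) ≈ 0.159 + 170.44*I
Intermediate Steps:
√(√(-9443 + 6518) + (-13882 - 15167)) = √(√(-2925) - 29049) = √(15*I*√13 - 29049) = √(-29049 + 15*I*√13)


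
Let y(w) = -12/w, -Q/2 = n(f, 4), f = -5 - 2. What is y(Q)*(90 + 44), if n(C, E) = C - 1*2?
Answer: -268/3 ≈ -89.333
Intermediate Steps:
f = -7
n(C, E) = -2 + C (n(C, E) = C - 2 = -2 + C)
Q = 18 (Q = -2*(-2 - 7) = -2*(-9) = 18)
y(Q)*(90 + 44) = (-12/18)*(90 + 44) = -12*1/18*134 = -2/3*134 = -268/3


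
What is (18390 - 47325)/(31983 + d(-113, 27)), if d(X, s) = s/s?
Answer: -28935/31984 ≈ -0.90467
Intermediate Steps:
d(X, s) = 1
(18390 - 47325)/(31983 + d(-113, 27)) = (18390 - 47325)/(31983 + 1) = -28935/31984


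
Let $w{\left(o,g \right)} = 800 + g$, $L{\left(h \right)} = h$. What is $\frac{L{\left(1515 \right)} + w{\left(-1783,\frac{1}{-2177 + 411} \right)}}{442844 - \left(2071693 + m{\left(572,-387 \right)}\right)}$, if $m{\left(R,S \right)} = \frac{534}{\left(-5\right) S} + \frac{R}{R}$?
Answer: $- \frac{2636946405}{1855374483848} \approx -0.0014212$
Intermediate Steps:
$m{\left(R,S \right)} = 1 - \frac{534}{5 S}$ ($m{\left(R,S \right)} = 534 \left(- \frac{1}{5 S}\right) + 1 = - \frac{534}{5 S} + 1 = 1 - \frac{534}{5 S}$)
$\frac{L{\left(1515 \right)} + w{\left(-1783,\frac{1}{-2177 + 411} \right)}}{442844 - \left(2071693 + m{\left(572,-387 \right)}\right)} = \frac{1515 + \left(800 + \frac{1}{-2177 + 411}\right)}{442844 - \left(2071693 + \frac{- \frac{534}{5} - 387}{-387}\right)} = \frac{1515 + \left(800 + \frac{1}{-1766}\right)}{442844 - \left(2071693 - - \frac{823}{645}\right)} = \frac{1515 + \left(800 - \frac{1}{1766}\right)}{442844 - \frac{1336242808}{645}} = \frac{1515 + \frac{1412799}{1766}}{442844 - \frac{1336242808}{645}} = \frac{4088289}{1766 \left(442844 - \frac{1336242808}{645}\right)} = \frac{4088289}{1766 \left(- \frac{1050608428}{645}\right)} = \frac{4088289}{1766} \left(- \frac{645}{1050608428}\right) = - \frac{2636946405}{1855374483848}$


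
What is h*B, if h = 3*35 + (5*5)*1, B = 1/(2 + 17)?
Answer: 130/19 ≈ 6.8421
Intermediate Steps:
B = 1/19 ≈ 0.052632
h = 130 (h = 105 + 25*1 = 105 + 25 = 130)
h*B = 130*(1/19) = 130/19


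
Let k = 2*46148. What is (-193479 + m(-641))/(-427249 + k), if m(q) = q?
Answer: 194120/334953 ≈ 0.57954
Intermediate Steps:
k = 92296
(-193479 + m(-641))/(-427249 + k) = (-193479 - 641)/(-427249 + 92296) = -194120/(-334953) = -194120*(-1/334953) = 194120/334953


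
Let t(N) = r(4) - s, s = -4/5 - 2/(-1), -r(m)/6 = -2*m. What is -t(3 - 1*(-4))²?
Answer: -54756/25 ≈ -2190.2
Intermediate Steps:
r(m) = 12*m (r(m) = -(-12)*m = 12*m)
s = 6/5 (s = -4*⅕ - 2*(-1) = -⅘ + 2 = 6/5 ≈ 1.2000)
t(N) = 234/5 (t(N) = 12*4 - 1*6/5 = 48 - 6/5 = 234/5)
-t(3 - 1*(-4))² = -(234/5)² = -1*54756/25 = -54756/25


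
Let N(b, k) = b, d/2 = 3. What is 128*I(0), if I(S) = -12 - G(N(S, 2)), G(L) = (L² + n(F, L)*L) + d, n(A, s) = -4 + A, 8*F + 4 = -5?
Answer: -2304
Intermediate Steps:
F = -9/8 (F = -½ + (⅛)*(-5) = -½ - 5/8 = -9/8 ≈ -1.1250)
d = 6 (d = 2*3 = 6)
G(L) = 6 + L² - 41*L/8 (G(L) = (L² + (-4 - 9/8)*L) + 6 = (L² - 41*L/8) + 6 = 6 + L² - 41*L/8)
I(S) = -18 - S² + 41*S/8 (I(S) = -12 - (6 + S² - 41*S/8) = -12 + (-6 - S² + 41*S/8) = -18 - S² + 41*S/8)
128*I(0) = 128*(-18 - 1*0² + (41/8)*0) = 128*(-18 - 1*0 + 0) = 128*(-18 + 0 + 0) = 128*(-18) = -2304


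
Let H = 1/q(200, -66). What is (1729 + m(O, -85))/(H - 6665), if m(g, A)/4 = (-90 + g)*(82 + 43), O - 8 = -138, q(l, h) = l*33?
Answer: 714588600/43988999 ≈ 16.245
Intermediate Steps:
q(l, h) = 33*l
O = -130 (O = 8 - 138 = -130)
m(g, A) = -45000 + 500*g (m(g, A) = 4*((-90 + g)*(82 + 43)) = 4*((-90 + g)*125) = 4*(-11250 + 125*g) = -45000 + 500*g)
H = 1/6600 (H = 1/(33*200) = 1/6600 ≈ 0.00015152)
(1729 + m(O, -85))/(H - 6665) = (1729 + (-45000 + 500*(-130)))/(1/6600 - 6665) = (1729 + (-45000 - 65000))/(-43988999/6600) = (1729 - 110000)*(-6600/43988999) = -108271*(-6600/43988999) = 714588600/43988999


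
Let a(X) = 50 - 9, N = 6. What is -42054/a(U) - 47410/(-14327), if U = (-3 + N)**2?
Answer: -600563848/587407 ≈ -1022.4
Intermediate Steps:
U = 9 (U = (-3 + 6)**2 = 3**2 = 9)
a(X) = 41
-42054/a(U) - 47410/(-14327) = -42054/41 - 47410/(-14327) = -42054*1/41 - 47410*(-1/14327) = -42054/41 + 47410/14327 = -600563848/587407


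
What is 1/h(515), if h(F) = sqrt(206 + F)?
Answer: sqrt(721)/721 ≈ 0.037242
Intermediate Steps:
1/h(515) = 1/(sqrt(206 + 515)) = 1/(sqrt(721)) = sqrt(721)/721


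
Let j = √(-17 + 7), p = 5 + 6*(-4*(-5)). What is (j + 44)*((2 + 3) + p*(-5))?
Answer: -27280 - 620*I*√10 ≈ -27280.0 - 1960.6*I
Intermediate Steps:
p = 125 (p = 5 + 6*20 = 5 + 120 = 125)
j = I*√10 (j = √(-10) = I*√10 ≈ 3.1623*I)
(j + 44)*((2 + 3) + p*(-5)) = (I*√10 + 44)*((2 + 3) + 125*(-5)) = (44 + I*√10)*(5 - 625) = (44 + I*√10)*(-620) = -27280 - 620*I*√10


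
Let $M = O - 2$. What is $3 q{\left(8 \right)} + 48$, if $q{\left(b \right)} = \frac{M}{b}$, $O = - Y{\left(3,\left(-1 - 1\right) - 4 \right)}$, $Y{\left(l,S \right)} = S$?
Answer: $\frac{99}{2} \approx 49.5$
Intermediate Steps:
$O = 6$ ($O = - (\left(-1 - 1\right) - 4) = - (-2 - 4) = \left(-1\right) \left(-6\right) = 6$)
$M = 4$ ($M = 6 - 2 = 4$)
$q{\left(b \right)} = \frac{4}{b}$
$3 q{\left(8 \right)} + 48 = 3 \cdot \frac{4}{8} + 48 = 3 \cdot 4 \cdot \frac{1}{8} + 48 = 3 \cdot \frac{1}{2} + 48 = \frac{3}{2} + 48 = \frac{99}{2}$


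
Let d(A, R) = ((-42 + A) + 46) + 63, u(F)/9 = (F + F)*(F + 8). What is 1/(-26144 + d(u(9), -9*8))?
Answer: -1/23323 ≈ -4.2876e-5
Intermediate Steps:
u(F) = 18*F*(8 + F) (u(F) = 9*((F + F)*(F + 8)) = 9*((2*F)*(8 + F)) = 9*(2*F*(8 + F)) = 18*F*(8 + F))
d(A, R) = 67 + A (d(A, R) = (4 + A) + 63 = 67 + A)
1/(-26144 + d(u(9), -9*8)) = 1/(-26144 + (67 + 18*9*(8 + 9))) = 1/(-26144 + (67 + 18*9*17)) = 1/(-26144 + (67 + 2754)) = 1/(-26144 + 2821) = 1/(-23323) = -1/23323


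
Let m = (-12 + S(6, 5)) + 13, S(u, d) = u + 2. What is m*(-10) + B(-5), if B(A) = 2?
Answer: -88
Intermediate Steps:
S(u, d) = 2 + u
m = 9 (m = (-12 + (2 + 6)) + 13 = (-12 + 8) + 13 = -4 + 13 = 9)
m*(-10) + B(-5) = 9*(-10) + 2 = -90 + 2 = -88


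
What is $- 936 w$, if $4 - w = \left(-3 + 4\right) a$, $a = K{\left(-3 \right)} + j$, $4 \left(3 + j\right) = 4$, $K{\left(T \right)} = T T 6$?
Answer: $44928$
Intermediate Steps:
$K{\left(T \right)} = 6 T^{2}$ ($K{\left(T \right)} = T^{2} \cdot 6 = 6 T^{2}$)
$j = -2$ ($j = -3 + \frac{1}{4} \cdot 4 = -3 + 1 = -2$)
$a = 52$ ($a = 6 \left(-3\right)^{2} - 2 = 6 \cdot 9 - 2 = 54 - 2 = 52$)
$w = -48$ ($w = 4 - \left(-3 + 4\right) 52 = 4 - 1 \cdot 52 = 4 - 52 = -48$)
$- 936 w = \left(-936\right) \left(-48\right) = 44928$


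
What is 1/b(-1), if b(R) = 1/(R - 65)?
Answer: -66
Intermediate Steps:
b(R) = 1/(-65 + R)
1/b(-1) = 1/(1/(-65 - 1)) = 1/(1/(-66)) = 1/(-1/66) = -66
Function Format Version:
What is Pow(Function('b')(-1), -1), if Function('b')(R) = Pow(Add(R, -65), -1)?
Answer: -66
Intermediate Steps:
Function('b')(R) = Pow(Add(-65, R), -1)
Pow(Function('b')(-1), -1) = Pow(Pow(Add(-65, -1), -1), -1) = Pow(Pow(-66, -1), -1) = Pow(Rational(-1, 66), -1) = -66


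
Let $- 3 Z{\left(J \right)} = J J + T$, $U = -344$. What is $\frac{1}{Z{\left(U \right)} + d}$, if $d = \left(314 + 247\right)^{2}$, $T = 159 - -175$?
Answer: $\frac{3}{825493} \approx 3.6342 \cdot 10^{-6}$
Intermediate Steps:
$T = 334$ ($T = 159 + 175 = 334$)
$Z{\left(J \right)} = - \frac{334}{3} - \frac{J^{2}}{3}$ ($Z{\left(J \right)} = - \frac{J J + 334}{3} = - \frac{J^{2} + 334}{3} = - \frac{334 + J^{2}}{3} = - \frac{334}{3} - \frac{J^{2}}{3}$)
$d = 314721$ ($d = 561^{2} = 314721$)
$\frac{1}{Z{\left(U \right)} + d} = \frac{1}{\left(- \frac{334}{3} - \frac{\left(-344\right)^{2}}{3}\right) + 314721} = \frac{1}{\left(- \frac{334}{3} - \frac{118336}{3}\right) + 314721} = \frac{1}{- \frac{118670}{3} + 314721} = \frac{1}{\frac{825493}{3}} = \frac{3}{825493}$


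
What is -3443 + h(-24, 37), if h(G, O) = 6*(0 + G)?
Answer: -3587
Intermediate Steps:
h(G, O) = 6*G
-3443 + h(-24, 37) = -3443 + 6*(-24) = -3443 - 144 = -3587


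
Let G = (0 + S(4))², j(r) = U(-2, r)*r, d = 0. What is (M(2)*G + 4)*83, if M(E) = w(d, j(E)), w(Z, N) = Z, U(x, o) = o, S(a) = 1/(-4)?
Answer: 332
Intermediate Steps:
S(a) = -¼
j(r) = r² (j(r) = r*r = r²)
G = 1/16 (G = (0 - ¼)² = (-¼)² = 1/16 ≈ 0.062500)
M(E) = 0
(M(2)*G + 4)*83 = (0*(1/16) + 4)*83 = (0 + 4)*83 = 4*83 = 332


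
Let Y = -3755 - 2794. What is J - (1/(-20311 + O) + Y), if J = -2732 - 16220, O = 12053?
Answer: -102423973/8258 ≈ -12403.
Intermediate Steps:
Y = -6549
J = -18952
J - (1/(-20311 + O) + Y) = -18952 - (1/(-20311 + 12053) - 6549) = -18952 - (1/(-8258) - 6549) = -18952 - (-1/8258 - 6549) = -18952 - 1*(-54081643/8258) = -18952 + 54081643/8258 = -102423973/8258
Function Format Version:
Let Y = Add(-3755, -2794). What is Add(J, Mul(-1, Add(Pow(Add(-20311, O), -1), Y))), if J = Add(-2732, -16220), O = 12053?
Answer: Rational(-102423973, 8258) ≈ -12403.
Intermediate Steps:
Y = -6549
J = -18952
Add(J, Mul(-1, Add(Pow(Add(-20311, O), -1), Y))) = Add(-18952, Mul(-1, Add(Pow(Add(-20311, 12053), -1), -6549))) = Add(-18952, Mul(-1, Add(Pow(-8258, -1), -6549))) = Add(-18952, Mul(-1, Add(Rational(-1, 8258), -6549))) = Add(-18952, Mul(-1, Rational(-54081643, 8258))) = Add(-18952, Rational(54081643, 8258)) = Rational(-102423973, 8258)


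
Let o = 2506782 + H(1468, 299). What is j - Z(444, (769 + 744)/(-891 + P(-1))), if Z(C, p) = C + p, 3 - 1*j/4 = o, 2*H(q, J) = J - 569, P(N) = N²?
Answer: -100270183/10 ≈ -1.0027e+7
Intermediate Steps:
H(q, J) = -569/2 + J/2 (H(q, J) = (J - 569)/2 = (-569 + J)/2 = -569/2 + J/2)
o = 2506647 (o = 2506782 + (-569/2 + (½)*299) = 2506782 + (-569/2 + 299/2) = 2506782 - 135 = 2506647)
j = -10026576 (j = 12 - 4*2506647 = 12 - 10026588 = -10026576)
j - Z(444, (769 + 744)/(-891 + P(-1))) = -10026576 - (444 + (769 + 744)/(-891 + (-1)²)) = -10026576 - (444 + 1513/(-891 + 1)) = -10026576 - (444 + 1513/(-890)) = -10026576 - (444 + 1513*(-1/890)) = -10026576 - (444 - 17/10) = -10026576 - 1*4423/10 = -10026576 - 4423/10 = -100270183/10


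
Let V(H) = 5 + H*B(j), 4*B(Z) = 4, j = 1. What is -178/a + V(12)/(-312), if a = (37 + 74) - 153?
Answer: 9137/2184 ≈ 4.1836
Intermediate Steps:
B(Z) = 1 (B(Z) = (¼)*4 = 1)
a = -42 (a = 111 - 153 = -42)
V(H) = 5 + H (V(H) = 5 + H*1 = 5 + H)
-178/a + V(12)/(-312) = -178/(-42) + (5 + 12)/(-312) = -178*(-1/42) + 17*(-1/312) = 89/21 - 17/312 = 9137/2184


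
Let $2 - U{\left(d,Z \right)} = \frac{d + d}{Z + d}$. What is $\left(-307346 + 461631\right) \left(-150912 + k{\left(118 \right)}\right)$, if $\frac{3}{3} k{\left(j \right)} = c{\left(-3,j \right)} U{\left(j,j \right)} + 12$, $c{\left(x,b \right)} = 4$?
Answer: $-23280989360$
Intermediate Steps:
$U{\left(d,Z \right)} = 2 - \frac{2 d}{Z + d}$ ($U{\left(d,Z \right)} = 2 - \frac{d + d}{Z + d} = 2 - \frac{2 d}{Z + d}$)
$k{\left(j \right)} = 16$ ($k{\left(j \right)} = 4 \frac{2 j}{j + j} + 12 = 4 \frac{2 j}{2 j} + 12 = 4 \cdot 2 j \frac{1}{2 j} + 12 = 4 \cdot 1 + 12 = 4 + 12 = 16$)
$\left(-307346 + 461631\right) \left(-150912 + k{\left(118 \right)}\right) = \left(-307346 + 461631\right) \left(-150912 + 16\right) = 154285 \left(-150896\right) = -23280989360$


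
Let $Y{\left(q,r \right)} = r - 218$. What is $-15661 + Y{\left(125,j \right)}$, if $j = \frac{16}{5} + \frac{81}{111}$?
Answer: $- \frac{2936888}{185} \approx -15875.0$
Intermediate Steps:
$j = \frac{727}{185}$ ($j = 16 \cdot \frac{1}{5} + 81 \cdot \frac{1}{111} = \frac{16}{5} + \frac{27}{37} = \frac{727}{185} \approx 3.9297$)
$Y{\left(q,r \right)} = -218 + r$
$-15661 + Y{\left(125,j \right)} = -15661 + \left(-218 + \frac{727}{185}\right) = -15661 - \frac{39603}{185} = - \frac{2936888}{185}$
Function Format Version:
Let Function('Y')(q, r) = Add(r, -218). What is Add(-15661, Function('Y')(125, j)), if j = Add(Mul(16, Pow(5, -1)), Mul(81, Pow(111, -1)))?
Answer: Rational(-2936888, 185) ≈ -15875.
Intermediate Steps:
j = Rational(727, 185) (j = Add(Mul(16, Rational(1, 5)), Mul(81, Rational(1, 111))) = Add(Rational(16, 5), Rational(27, 37)) = Rational(727, 185) ≈ 3.9297)
Function('Y')(q, r) = Add(-218, r)
Add(-15661, Function('Y')(125, j)) = Add(-15661, Add(-218, Rational(727, 185))) = Add(-15661, Rational(-39603, 185)) = Rational(-2936888, 185)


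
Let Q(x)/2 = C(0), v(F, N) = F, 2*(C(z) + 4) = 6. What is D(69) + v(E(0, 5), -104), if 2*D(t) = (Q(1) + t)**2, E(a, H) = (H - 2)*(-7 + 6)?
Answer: 4483/2 ≈ 2241.5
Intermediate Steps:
C(z) = -1 (C(z) = -4 + (1/2)*6 = -4 + 3 = -1)
E(a, H) = 2 - H (E(a, H) = (-2 + H)*(-1) = 2 - H)
Q(x) = -2 (Q(x) = 2*(-1) = -2)
D(t) = (-2 + t)**2/2
D(69) + v(E(0, 5), -104) = (-2 + 69)**2/2 + (2 - 1*5) = (1/2)*67**2 + (2 - 5) = (1/2)*4489 - 3 = 4489/2 - 3 = 4483/2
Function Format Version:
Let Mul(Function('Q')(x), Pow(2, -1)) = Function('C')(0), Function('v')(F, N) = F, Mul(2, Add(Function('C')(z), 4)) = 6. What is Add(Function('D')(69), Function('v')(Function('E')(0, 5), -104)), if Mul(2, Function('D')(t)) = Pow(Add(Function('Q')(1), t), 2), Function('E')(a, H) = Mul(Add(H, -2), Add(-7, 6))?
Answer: Rational(4483, 2) ≈ 2241.5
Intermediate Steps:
Function('C')(z) = -1 (Function('C')(z) = Add(-4, Mul(Rational(1, 2), 6)) = Add(-4, 3) = -1)
Function('E')(a, H) = Add(2, Mul(-1, H)) (Function('E')(a, H) = Mul(Add(-2, H), -1) = Add(2, Mul(-1, H)))
Function('Q')(x) = -2 (Function('Q')(x) = Mul(2, -1) = -2)
Function('D')(t) = Mul(Rational(1, 2), Pow(Add(-2, t), 2))
Add(Function('D')(69), Function('v')(Function('E')(0, 5), -104)) = Add(Mul(Rational(1, 2), Pow(Add(-2, 69), 2)), Add(2, Mul(-1, 5))) = Add(Mul(Rational(1, 2), Pow(67, 2)), Add(2, -5)) = Add(Mul(Rational(1, 2), 4489), -3) = Add(Rational(4489, 2), -3) = Rational(4483, 2)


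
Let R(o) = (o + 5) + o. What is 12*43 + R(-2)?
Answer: 517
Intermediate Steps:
R(o) = 5 + 2*o (R(o) = (5 + o) + o = 5 + 2*o)
12*43 + R(-2) = 12*43 + (5 + 2*(-2)) = 516 + (5 - 4) = 516 + 1 = 517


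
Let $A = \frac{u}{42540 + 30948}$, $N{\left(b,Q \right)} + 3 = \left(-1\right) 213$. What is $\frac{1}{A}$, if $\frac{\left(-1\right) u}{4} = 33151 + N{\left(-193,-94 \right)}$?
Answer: $- \frac{18372}{32935} \approx -0.55783$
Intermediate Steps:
$N{\left(b,Q \right)} = -216$ ($N{\left(b,Q \right)} = -3 - 213 = -216$)
$u = -131740$ ($u = - 4 \left(33151 - 216\right) = \left(-4\right) 32935 = -131740$)
$A = - \frac{32935}{18372}$ ($A = - \frac{131740}{42540 + 30948} = - \frac{131740}{73488} = \left(-131740\right) \frac{1}{73488} = - \frac{32935}{18372} \approx -1.7927$)
$\frac{1}{A} = \frac{1}{- \frac{32935}{18372}} = - \frac{18372}{32935}$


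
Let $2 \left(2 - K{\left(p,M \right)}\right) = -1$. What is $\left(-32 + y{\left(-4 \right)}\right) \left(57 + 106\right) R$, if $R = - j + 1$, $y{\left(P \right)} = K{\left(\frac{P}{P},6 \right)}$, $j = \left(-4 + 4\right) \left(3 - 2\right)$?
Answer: $- \frac{9617}{2} \approx -4808.5$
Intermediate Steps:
$j = 0$ ($j = 0 \cdot 1 = 0$)
$K{\left(p,M \right)} = \frac{5}{2}$ ($K{\left(p,M \right)} = 2 - - \frac{1}{2} = 2 + \frac{1}{2} = \frac{5}{2}$)
$y{\left(P \right)} = \frac{5}{2}$
$R = 1$ ($R = \left(-1\right) 0 + 1 = 0 + 1 = 1$)
$\left(-32 + y{\left(-4 \right)}\right) \left(57 + 106\right) R = \left(-32 + \frac{5}{2}\right) \left(57 + 106\right) 1 = \left(- \frac{59}{2}\right) 163 \cdot 1 = \left(- \frac{9617}{2}\right) 1 = - \frac{9617}{2}$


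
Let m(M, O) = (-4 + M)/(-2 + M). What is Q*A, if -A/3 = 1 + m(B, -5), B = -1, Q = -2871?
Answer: 22968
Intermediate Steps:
m(M, O) = (-4 + M)/(-2 + M)
A = -8 (A = -3*(1 + (-4 - 1)/(-2 - 1)) = -3*(1 - 5/(-3)) = -3*(1 - ⅓*(-5)) = -3*(1 + 5/3) = -3*8/3 = -8)
Q*A = -2871*(-8) = 22968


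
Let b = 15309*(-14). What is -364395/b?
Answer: 121465/71442 ≈ 1.7002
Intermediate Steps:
b = -214326
-364395/b = -364395/(-214326) = -364395*(-1/214326) = 121465/71442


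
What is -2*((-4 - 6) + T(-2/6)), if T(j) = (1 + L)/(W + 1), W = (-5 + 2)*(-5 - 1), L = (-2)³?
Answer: 394/19 ≈ 20.737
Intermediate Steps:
L = -8
W = 18 (W = -3*(-6) = 18)
T(j) = -7/19 (T(j) = (1 - 8)/(18 + 1) = -7/19)
-2*((-4 - 6) + T(-2/6)) = -2*((-4 - 6) - 7/19) = -2*(-10 - 7/19) = -2*(-197/19) = 394/19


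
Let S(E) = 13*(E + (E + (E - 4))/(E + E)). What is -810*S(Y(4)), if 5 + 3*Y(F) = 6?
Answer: 49140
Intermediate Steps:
Y(F) = ⅓ (Y(F) = -5/3 + (⅓)*6 = -5/3 + 2 = ⅓)
S(E) = 13*E + 13*(-4 + 2*E)/(2*E) (S(E) = 13*(E + (E + (-4 + E))/((2*E))) = 13*(E + (-4 + 2*E)*(1/(2*E))) = 13*(E + (-4 + 2*E)/(2*E)) = 13*E + 13*(-4 + 2*E)/(2*E))
-810*S(Y(4)) = -810*(13 - 26/⅓ + 13*(⅓)) = -810*(13 - 26*3 + 13/3) = -810*(13 - 78 + 13/3) = -810*(-182/3) = 49140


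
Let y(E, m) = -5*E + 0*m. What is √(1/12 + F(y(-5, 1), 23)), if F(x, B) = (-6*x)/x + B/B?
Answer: I*√177/6 ≈ 2.2174*I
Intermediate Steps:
y(E, m) = -5*E (y(E, m) = -5*E + 0 = -5*E)
F(x, B) = -5 (F(x, B) = -6 + 1 = -5)
√(1/12 + F(y(-5, 1), 23)) = √(1/12 - 5) = √(-59/12) = I*√177/6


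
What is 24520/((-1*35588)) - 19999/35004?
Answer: -392505623/311430588 ≈ -1.2603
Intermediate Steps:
24520/((-1*35588)) - 19999/35004 = 24520/(-35588) - 19999*1/35004 = 24520*(-1/35588) - 19999/35004 = -6130/8897 - 19999/35004 = -392505623/311430588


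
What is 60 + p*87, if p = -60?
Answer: -5160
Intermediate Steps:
60 + p*87 = 60 - 60*87 = 60 - 5220 = -5160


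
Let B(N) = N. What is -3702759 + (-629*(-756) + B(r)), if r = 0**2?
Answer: -3227235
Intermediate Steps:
r = 0
-3702759 + (-629*(-756) + B(r)) = -3702759 + (-629*(-756) + 0) = -3702759 + (475524 + 0) = -3702759 + 475524 = -3227235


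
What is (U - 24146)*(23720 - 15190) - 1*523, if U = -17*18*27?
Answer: -276440763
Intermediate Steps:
U = -8262 (U = -306*27 = -8262)
(U - 24146)*(23720 - 15190) - 1*523 = (-8262 - 24146)*(23720 - 15190) - 1*523 = -32408*8530 - 523 = -276440240 - 523 = -276440763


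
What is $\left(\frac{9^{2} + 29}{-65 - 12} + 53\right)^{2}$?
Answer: $\frac{130321}{49} \approx 2659.6$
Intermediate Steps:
$\left(\frac{9^{2} + 29}{-65 - 12} + 53\right)^{2} = \left(\frac{81 + 29}{-77} + 53\right)^{2} = \left(110 \left(- \frac{1}{77}\right) + 53\right)^{2} = \left(- \frac{10}{7} + 53\right)^{2} = \left(\frac{361}{7}\right)^{2} = \frac{130321}{49}$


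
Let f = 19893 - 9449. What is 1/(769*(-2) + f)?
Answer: 1/8906 ≈ 0.00011228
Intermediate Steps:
f = 10444
1/(769*(-2) + f) = 1/(769*(-2) + 10444) = 1/(-1538 + 10444) = 1/8906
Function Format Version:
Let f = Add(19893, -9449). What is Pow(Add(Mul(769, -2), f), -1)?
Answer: Rational(1, 8906) ≈ 0.00011228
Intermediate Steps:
f = 10444
Pow(Add(Mul(769, -2), f), -1) = Pow(Add(Mul(769, -2), 10444), -1) = Pow(Add(-1538, 10444), -1) = Pow(8906, -1) = Rational(1, 8906)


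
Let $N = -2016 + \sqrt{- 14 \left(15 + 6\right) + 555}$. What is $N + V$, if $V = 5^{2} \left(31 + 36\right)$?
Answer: $-341 + 3 \sqrt{29} \approx -324.84$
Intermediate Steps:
$N = -2016 + 3 \sqrt{29}$ ($N = -2016 + \sqrt{\left(-14\right) 21 + 555} = -2016 + \sqrt{-294 + 555} = -2016 + \sqrt{261} = -2016 + 3 \sqrt{29} \approx -1999.8$)
$V = 1675$ ($V = 25 \cdot 67 = 1675$)
$N + V = \left(-2016 + 3 \sqrt{29}\right) + 1675 = -341 + 3 \sqrt{29}$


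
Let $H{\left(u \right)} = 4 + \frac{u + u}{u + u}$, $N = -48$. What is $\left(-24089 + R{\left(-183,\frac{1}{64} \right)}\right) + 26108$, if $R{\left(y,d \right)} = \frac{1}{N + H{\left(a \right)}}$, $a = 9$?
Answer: $\frac{86816}{43} \approx 2019.0$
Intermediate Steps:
$H{\left(u \right)} = 5$ ($H{\left(u \right)} = 4 + \frac{2 u}{2 u} = 4 + 2 u \frac{1}{2 u} = 4 + 1 = 5$)
$R{\left(y,d \right)} = - \frac{1}{43}$ ($R{\left(y,d \right)} = \frac{1}{-48 + 5} = \frac{1}{-43} = - \frac{1}{43}$)
$\left(-24089 + R{\left(-183,\frac{1}{64} \right)}\right) + 26108 = \left(-24089 - \frac{1}{43}\right) + 26108 = - \frac{1035828}{43} + 26108 = \frac{86816}{43}$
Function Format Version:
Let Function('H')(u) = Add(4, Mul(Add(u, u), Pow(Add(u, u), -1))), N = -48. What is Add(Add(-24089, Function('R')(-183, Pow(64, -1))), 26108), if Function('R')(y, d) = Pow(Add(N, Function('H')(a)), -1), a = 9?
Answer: Rational(86816, 43) ≈ 2019.0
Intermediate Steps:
Function('H')(u) = 5 (Function('H')(u) = Add(4, Mul(Mul(2, u), Pow(Mul(2, u), -1))) = Add(4, Mul(Mul(2, u), Mul(Rational(1, 2), Pow(u, -1)))) = Add(4, 1) = 5)
Function('R')(y, d) = Rational(-1, 43) (Function('R')(y, d) = Pow(Add(-48, 5), -1) = Pow(-43, -1) = Rational(-1, 43))
Add(Add(-24089, Function('R')(-183, Pow(64, -1))), 26108) = Add(Add(-24089, Rational(-1, 43)), 26108) = Add(Rational(-1035828, 43), 26108) = Rational(86816, 43)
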